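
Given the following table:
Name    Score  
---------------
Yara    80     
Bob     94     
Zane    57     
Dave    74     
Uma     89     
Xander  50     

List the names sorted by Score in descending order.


Sorting by Score (descending):
  Bob: 94
  Uma: 89
  Yara: 80
  Dave: 74
  Zane: 57
  Xander: 50


ANSWER: Bob, Uma, Yara, Dave, Zane, Xander


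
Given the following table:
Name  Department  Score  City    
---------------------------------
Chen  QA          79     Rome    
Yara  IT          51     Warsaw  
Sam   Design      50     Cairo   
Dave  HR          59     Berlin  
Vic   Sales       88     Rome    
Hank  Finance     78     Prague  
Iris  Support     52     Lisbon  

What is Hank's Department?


Row 6: Hank
Department = Finance

ANSWER: Finance


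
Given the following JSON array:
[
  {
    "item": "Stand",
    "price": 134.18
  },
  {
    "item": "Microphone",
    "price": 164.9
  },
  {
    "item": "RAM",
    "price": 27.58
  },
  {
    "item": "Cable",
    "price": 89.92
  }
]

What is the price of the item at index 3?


Array index 3 -> Cable
price = 89.92

ANSWER: 89.92


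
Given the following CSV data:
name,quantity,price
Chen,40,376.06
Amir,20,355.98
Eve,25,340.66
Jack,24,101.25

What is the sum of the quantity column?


Values in 'quantity' column:
  Row 1: 40
  Row 2: 20
  Row 3: 25
  Row 4: 24
Sum = 40 + 20 + 25 + 24 = 109

ANSWER: 109


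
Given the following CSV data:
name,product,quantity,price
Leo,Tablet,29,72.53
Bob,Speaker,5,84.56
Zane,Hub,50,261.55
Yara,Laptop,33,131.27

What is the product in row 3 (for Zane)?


Row 3: Zane
Column 'product' = Hub

ANSWER: Hub


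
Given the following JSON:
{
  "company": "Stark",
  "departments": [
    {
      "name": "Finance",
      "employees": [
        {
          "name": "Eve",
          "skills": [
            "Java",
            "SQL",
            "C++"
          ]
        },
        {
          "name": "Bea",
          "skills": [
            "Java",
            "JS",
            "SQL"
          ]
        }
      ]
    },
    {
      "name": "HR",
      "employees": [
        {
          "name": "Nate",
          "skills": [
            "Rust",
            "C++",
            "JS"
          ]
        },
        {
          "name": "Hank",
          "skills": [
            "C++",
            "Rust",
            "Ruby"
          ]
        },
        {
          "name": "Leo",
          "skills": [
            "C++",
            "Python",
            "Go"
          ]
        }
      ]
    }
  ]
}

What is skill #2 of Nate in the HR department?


Path: departments[1].employees[0].skills[1]
Value: C++

ANSWER: C++


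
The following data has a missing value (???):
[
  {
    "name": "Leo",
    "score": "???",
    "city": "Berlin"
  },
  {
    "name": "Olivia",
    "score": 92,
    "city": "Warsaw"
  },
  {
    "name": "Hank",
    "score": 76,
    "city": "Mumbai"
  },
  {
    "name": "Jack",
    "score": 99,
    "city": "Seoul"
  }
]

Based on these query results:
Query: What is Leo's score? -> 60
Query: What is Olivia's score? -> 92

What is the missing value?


The missing value is Leo's score
From query: Leo's score = 60

ANSWER: 60


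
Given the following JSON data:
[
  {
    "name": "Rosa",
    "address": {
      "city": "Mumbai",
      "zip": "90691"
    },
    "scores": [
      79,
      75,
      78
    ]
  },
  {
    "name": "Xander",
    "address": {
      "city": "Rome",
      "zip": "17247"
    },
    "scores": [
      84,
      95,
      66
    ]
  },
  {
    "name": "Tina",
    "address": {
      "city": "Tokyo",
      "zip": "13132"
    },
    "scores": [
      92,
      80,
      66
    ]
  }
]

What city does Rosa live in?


Path: records[0].address.city
Value: Mumbai

ANSWER: Mumbai


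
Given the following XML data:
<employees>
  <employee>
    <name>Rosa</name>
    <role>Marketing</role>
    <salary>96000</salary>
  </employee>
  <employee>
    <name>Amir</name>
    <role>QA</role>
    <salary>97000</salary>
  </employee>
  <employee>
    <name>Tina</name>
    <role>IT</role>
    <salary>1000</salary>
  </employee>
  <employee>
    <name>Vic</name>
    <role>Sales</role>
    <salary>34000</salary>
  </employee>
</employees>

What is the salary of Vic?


Searching for <employee> with <name>Vic</name>
Found at position 4
<salary>34000</salary>

ANSWER: 34000


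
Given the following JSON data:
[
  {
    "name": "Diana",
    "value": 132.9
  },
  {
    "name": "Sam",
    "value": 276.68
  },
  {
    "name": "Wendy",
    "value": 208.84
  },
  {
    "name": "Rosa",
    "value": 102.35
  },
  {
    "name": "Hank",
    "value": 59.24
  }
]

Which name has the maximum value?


Comparing values:
  Diana: 132.9
  Sam: 276.68
  Wendy: 208.84
  Rosa: 102.35
  Hank: 59.24
Maximum: Sam (276.68)

ANSWER: Sam


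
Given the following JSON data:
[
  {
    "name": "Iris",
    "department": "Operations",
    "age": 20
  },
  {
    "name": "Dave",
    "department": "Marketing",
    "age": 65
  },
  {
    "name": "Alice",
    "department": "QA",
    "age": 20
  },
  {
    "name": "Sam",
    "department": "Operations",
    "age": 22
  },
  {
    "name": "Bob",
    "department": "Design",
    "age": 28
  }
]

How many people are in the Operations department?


Scanning records for department = Operations
  Record 0: Iris
  Record 3: Sam
Count: 2

ANSWER: 2


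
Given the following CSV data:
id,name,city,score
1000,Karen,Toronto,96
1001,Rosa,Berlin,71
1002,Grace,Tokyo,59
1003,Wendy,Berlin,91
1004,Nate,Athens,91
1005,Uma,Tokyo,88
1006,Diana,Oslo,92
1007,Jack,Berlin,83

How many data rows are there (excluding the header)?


Counting rows (excluding header):
Header: id,name,city,score
Data rows: 8

ANSWER: 8


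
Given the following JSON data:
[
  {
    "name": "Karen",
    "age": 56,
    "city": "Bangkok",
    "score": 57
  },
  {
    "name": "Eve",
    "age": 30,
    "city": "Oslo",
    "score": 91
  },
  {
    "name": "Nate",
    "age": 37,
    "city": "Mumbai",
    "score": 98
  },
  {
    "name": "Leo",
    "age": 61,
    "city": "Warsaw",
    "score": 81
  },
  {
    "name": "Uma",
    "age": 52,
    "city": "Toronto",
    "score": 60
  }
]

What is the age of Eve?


Looking up record where name = Eve
Record index: 1
Field 'age' = 30

ANSWER: 30


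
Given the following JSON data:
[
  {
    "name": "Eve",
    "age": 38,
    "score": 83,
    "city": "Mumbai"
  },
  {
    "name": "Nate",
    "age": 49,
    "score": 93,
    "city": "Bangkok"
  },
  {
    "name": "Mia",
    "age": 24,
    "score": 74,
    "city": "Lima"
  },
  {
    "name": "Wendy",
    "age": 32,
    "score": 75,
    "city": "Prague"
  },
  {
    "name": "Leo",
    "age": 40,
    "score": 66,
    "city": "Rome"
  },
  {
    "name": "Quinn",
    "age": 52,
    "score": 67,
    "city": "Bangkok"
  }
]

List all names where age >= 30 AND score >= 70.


Checking both conditions:
  Eve (age=38, score=83) -> YES
  Nate (age=49, score=93) -> YES
  Mia (age=24, score=74) -> no
  Wendy (age=32, score=75) -> YES
  Leo (age=40, score=66) -> no
  Quinn (age=52, score=67) -> no


ANSWER: Eve, Nate, Wendy


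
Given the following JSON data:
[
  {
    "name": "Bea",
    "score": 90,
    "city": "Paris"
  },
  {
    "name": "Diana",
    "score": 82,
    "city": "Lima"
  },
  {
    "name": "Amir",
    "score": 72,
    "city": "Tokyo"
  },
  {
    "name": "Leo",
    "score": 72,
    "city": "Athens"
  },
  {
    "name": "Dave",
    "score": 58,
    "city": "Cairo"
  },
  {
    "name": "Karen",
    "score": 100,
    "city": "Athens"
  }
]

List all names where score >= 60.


Filtering records where score >= 60:
  Bea (score=90) -> YES
  Diana (score=82) -> YES
  Amir (score=72) -> YES
  Leo (score=72) -> YES
  Dave (score=58) -> no
  Karen (score=100) -> YES


ANSWER: Bea, Diana, Amir, Leo, Karen


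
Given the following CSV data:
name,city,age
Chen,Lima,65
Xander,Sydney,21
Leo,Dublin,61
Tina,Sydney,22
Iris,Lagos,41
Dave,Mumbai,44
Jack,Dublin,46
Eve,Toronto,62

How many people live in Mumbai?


Scanning city column for 'Mumbai':
  Row 6: Dave -> MATCH
Total matches: 1

ANSWER: 1


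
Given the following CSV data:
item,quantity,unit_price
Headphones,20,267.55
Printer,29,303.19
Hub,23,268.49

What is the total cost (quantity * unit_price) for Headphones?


Row: Headphones
quantity = 20
unit_price = 267.55
total = 20 * 267.55 = 5351.0

ANSWER: 5351.0


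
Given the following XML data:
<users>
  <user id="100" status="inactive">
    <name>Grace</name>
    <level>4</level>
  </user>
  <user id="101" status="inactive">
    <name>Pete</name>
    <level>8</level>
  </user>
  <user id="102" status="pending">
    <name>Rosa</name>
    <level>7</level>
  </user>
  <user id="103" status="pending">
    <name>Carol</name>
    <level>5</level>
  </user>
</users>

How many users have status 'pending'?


Counting users with status='pending':
  Rosa (id=102) -> MATCH
  Carol (id=103) -> MATCH
Count: 2

ANSWER: 2


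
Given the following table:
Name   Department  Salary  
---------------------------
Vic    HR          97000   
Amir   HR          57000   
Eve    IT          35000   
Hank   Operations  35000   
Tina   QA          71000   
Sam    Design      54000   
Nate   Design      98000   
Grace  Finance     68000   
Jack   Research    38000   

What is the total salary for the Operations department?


Operations department members:
  Hank: 35000
Total = 35000 = 35000

ANSWER: 35000


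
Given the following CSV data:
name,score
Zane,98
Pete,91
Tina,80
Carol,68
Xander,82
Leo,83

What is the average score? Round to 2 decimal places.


Scores: 98, 91, 80, 68, 82, 83
Sum = 502
Count = 6
Average = 502 / 6 = 83.67

ANSWER: 83.67


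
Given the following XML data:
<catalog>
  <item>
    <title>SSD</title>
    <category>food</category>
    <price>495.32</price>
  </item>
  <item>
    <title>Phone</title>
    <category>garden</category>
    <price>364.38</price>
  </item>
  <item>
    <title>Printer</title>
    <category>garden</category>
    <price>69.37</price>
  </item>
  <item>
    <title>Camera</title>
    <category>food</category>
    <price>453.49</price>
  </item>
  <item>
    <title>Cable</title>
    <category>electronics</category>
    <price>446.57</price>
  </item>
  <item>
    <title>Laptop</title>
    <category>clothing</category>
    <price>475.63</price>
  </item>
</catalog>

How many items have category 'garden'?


Scanning <item> elements for <category>garden</category>:
  Item 2: Phone -> MATCH
  Item 3: Printer -> MATCH
Count: 2

ANSWER: 2


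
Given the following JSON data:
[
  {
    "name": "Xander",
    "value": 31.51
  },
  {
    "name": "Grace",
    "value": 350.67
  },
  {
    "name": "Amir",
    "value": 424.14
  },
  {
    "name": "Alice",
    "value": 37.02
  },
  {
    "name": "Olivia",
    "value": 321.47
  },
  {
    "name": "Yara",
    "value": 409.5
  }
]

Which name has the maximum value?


Comparing values:
  Xander: 31.51
  Grace: 350.67
  Amir: 424.14
  Alice: 37.02
  Olivia: 321.47
  Yara: 409.5
Maximum: Amir (424.14)

ANSWER: Amir


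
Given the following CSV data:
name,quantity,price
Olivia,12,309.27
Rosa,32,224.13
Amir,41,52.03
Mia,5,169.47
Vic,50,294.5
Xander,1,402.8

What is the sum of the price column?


Values in 'price' column:
  Row 1: 309.27
  Row 2: 224.13
  Row 3: 52.03
  Row 4: 169.47
  Row 5: 294.5
  Row 6: 402.8
Sum = 309.27 + 224.13 + 52.03 + 169.47 + 294.5 + 402.8 = 1452.2

ANSWER: 1452.2


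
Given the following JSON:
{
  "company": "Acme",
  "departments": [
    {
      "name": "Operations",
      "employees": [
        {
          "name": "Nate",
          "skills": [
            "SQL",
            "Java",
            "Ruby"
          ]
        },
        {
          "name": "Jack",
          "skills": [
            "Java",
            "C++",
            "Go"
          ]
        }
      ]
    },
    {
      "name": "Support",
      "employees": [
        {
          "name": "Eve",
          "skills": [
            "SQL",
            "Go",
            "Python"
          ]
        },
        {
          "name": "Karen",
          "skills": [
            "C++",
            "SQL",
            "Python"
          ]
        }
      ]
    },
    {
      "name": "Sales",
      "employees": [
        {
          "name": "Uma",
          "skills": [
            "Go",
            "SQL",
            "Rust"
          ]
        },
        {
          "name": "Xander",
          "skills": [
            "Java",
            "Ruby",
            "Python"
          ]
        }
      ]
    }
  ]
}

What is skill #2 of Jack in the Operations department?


Path: departments[0].employees[1].skills[1]
Value: C++

ANSWER: C++


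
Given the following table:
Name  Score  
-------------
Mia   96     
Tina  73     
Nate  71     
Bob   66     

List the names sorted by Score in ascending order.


Sorting by Score (ascending):
  Bob: 66
  Nate: 71
  Tina: 73
  Mia: 96


ANSWER: Bob, Nate, Tina, Mia


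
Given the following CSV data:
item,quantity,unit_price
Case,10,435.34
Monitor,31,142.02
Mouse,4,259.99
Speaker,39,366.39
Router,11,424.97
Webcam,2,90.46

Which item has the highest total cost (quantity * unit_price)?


Computing row totals:
  Case: 4353.4
  Monitor: 4402.62
  Mouse: 1039.96
  Speaker: 14289.21
  Router: 4674.67
  Webcam: 180.92
Maximum: Speaker (14289.21)

ANSWER: Speaker


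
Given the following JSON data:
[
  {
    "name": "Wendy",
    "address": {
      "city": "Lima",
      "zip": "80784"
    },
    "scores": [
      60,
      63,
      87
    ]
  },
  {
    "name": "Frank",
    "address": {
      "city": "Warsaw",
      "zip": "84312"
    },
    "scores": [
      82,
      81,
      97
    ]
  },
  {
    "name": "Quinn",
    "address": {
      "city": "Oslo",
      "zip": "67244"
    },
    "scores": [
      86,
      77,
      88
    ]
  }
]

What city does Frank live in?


Path: records[1].address.city
Value: Warsaw

ANSWER: Warsaw


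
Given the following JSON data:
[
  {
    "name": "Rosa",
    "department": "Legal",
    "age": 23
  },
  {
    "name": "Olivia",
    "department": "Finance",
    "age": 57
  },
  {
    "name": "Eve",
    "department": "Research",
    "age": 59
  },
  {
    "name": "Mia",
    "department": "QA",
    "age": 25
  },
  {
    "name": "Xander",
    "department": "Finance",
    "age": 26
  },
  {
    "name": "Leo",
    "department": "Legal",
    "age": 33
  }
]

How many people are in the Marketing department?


Scanning records for department = Marketing
  No matches found
Count: 0

ANSWER: 0


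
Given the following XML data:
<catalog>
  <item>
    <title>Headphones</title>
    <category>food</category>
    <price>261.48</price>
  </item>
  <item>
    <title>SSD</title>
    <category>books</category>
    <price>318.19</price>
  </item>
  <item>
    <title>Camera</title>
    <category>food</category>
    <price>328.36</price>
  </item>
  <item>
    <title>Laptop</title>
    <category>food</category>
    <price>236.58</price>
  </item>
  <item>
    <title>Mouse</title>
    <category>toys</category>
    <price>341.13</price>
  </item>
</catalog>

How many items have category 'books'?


Scanning <item> elements for <category>books</category>:
  Item 2: SSD -> MATCH
Count: 1

ANSWER: 1


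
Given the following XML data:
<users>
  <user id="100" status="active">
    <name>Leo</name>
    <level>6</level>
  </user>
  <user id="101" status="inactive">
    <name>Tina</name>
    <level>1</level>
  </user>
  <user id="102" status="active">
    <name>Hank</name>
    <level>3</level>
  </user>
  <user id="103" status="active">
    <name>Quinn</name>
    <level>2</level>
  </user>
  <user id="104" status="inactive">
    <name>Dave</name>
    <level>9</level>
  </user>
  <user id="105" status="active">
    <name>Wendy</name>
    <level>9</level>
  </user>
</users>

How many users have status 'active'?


Counting users with status='active':
  Leo (id=100) -> MATCH
  Hank (id=102) -> MATCH
  Quinn (id=103) -> MATCH
  Wendy (id=105) -> MATCH
Count: 4

ANSWER: 4


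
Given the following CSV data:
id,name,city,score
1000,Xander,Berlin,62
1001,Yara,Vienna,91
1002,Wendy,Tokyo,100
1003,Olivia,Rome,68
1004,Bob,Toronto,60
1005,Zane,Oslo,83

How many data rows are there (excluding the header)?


Counting rows (excluding header):
Header: id,name,city,score
Data rows: 6

ANSWER: 6


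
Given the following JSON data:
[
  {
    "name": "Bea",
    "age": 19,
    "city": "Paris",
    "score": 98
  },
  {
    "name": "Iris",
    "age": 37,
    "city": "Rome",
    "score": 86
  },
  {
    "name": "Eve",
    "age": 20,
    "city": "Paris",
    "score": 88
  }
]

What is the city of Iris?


Looking up record where name = Iris
Record index: 1
Field 'city' = Rome

ANSWER: Rome


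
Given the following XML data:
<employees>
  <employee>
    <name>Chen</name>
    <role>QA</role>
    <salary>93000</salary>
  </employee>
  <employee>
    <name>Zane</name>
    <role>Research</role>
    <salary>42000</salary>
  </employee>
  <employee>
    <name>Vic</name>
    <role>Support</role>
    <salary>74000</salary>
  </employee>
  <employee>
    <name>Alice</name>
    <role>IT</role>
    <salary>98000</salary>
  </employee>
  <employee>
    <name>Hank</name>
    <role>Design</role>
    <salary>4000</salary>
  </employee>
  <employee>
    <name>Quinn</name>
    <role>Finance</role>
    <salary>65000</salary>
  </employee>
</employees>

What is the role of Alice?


Searching for <employee> with <name>Alice</name>
Found at position 4
<role>IT</role>

ANSWER: IT


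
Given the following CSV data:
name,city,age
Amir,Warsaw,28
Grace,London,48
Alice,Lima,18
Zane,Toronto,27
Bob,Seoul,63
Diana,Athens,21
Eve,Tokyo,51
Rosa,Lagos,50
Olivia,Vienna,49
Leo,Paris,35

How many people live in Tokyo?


Scanning city column for 'Tokyo':
  Row 7: Eve -> MATCH
Total matches: 1

ANSWER: 1


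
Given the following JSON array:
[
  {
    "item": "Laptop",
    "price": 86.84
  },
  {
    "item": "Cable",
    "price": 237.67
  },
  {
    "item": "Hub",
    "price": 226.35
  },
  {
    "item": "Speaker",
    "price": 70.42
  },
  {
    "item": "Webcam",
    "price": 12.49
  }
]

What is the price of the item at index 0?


Array index 0 -> Laptop
price = 86.84

ANSWER: 86.84


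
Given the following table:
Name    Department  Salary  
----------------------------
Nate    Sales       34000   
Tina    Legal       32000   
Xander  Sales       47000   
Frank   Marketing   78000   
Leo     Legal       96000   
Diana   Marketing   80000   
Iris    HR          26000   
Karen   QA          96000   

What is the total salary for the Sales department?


Sales department members:
  Nate: 34000
  Xander: 47000
Total = 34000 + 47000 = 81000

ANSWER: 81000


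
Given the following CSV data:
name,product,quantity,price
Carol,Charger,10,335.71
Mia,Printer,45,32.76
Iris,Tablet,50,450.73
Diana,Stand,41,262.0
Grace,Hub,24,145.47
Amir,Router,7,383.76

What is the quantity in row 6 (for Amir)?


Row 6: Amir
Column 'quantity' = 7

ANSWER: 7


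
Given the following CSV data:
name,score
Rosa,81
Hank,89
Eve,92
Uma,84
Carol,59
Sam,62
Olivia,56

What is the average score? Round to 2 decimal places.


Scores: 81, 89, 92, 84, 59, 62, 56
Sum = 523
Count = 7
Average = 523 / 7 = 74.71

ANSWER: 74.71


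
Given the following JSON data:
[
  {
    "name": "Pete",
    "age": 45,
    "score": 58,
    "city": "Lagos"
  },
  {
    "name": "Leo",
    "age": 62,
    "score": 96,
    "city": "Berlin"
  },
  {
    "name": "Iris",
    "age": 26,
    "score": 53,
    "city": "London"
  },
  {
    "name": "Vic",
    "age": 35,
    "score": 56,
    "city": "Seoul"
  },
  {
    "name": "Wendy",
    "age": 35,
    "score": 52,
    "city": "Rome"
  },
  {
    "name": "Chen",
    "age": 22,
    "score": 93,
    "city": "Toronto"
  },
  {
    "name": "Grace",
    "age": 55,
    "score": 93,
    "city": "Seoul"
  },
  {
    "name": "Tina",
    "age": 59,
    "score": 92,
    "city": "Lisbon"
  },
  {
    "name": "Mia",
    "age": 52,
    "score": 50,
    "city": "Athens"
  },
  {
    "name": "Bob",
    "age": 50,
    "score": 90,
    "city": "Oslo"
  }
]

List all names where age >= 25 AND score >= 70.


Checking both conditions:
  Pete (age=45, score=58) -> no
  Leo (age=62, score=96) -> YES
  Iris (age=26, score=53) -> no
  Vic (age=35, score=56) -> no
  Wendy (age=35, score=52) -> no
  Chen (age=22, score=93) -> no
  Grace (age=55, score=93) -> YES
  Tina (age=59, score=92) -> YES
  Mia (age=52, score=50) -> no
  Bob (age=50, score=90) -> YES


ANSWER: Leo, Grace, Tina, Bob


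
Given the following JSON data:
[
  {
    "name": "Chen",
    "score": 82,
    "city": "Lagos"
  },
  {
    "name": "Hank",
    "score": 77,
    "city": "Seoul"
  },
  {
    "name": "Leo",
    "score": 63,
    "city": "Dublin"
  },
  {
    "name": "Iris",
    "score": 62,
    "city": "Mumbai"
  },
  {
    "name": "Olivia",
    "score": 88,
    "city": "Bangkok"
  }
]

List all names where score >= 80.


Filtering records where score >= 80:
  Chen (score=82) -> YES
  Hank (score=77) -> no
  Leo (score=63) -> no
  Iris (score=62) -> no
  Olivia (score=88) -> YES


ANSWER: Chen, Olivia


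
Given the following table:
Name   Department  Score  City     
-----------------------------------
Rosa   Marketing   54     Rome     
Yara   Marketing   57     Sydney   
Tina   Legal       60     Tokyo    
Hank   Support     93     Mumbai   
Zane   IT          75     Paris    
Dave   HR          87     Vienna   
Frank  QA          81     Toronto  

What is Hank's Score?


Row 4: Hank
Score = 93

ANSWER: 93


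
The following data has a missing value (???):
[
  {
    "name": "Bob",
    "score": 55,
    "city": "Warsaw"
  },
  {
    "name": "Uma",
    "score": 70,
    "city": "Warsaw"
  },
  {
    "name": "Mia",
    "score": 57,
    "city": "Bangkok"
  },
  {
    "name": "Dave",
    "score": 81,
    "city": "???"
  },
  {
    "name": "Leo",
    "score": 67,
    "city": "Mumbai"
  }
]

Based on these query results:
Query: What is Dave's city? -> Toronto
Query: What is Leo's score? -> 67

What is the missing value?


The missing value is Dave's city
From query: Dave's city = Toronto

ANSWER: Toronto


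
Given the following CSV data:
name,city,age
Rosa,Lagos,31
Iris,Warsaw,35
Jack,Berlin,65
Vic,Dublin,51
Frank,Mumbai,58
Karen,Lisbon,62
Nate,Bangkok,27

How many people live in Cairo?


Scanning city column for 'Cairo':
Total matches: 0

ANSWER: 0


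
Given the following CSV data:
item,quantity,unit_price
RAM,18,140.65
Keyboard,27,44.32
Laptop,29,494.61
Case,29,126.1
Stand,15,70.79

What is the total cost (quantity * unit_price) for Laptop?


Row: Laptop
quantity = 29
unit_price = 494.61
total = 29 * 494.61 = 14343.69

ANSWER: 14343.69


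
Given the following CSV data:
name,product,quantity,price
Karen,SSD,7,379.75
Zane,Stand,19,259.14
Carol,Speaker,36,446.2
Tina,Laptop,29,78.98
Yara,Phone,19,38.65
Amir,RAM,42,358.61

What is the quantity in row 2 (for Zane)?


Row 2: Zane
Column 'quantity' = 19

ANSWER: 19


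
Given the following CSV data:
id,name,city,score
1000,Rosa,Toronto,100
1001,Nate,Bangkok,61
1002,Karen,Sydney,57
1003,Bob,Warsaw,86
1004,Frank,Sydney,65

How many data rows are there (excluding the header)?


Counting rows (excluding header):
Header: id,name,city,score
Data rows: 5

ANSWER: 5


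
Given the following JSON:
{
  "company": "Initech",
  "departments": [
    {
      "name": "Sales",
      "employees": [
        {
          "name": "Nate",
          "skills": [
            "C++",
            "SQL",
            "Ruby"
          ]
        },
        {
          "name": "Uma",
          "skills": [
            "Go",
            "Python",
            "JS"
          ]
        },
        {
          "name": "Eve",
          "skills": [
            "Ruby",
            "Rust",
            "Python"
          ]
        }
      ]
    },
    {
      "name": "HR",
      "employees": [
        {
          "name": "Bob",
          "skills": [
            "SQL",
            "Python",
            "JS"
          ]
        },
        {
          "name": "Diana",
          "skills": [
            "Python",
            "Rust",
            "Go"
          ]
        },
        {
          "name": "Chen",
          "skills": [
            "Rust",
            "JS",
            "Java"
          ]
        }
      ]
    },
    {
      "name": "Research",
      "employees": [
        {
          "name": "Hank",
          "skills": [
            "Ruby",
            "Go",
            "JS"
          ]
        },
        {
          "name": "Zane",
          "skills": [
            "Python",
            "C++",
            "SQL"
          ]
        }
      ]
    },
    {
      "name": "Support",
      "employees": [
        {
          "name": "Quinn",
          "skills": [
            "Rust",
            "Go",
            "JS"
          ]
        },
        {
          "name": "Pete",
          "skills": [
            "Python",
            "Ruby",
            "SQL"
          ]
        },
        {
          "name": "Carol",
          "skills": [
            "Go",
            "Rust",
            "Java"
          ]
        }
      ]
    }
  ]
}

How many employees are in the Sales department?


Path: departments[0].employees
Count: 3

ANSWER: 3


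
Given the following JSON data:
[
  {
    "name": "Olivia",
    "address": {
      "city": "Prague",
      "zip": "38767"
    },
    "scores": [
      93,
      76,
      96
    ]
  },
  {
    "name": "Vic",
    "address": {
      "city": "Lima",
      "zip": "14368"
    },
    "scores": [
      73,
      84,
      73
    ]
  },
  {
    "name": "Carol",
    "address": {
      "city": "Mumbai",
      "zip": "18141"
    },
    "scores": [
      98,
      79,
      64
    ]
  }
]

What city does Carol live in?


Path: records[2].address.city
Value: Mumbai

ANSWER: Mumbai


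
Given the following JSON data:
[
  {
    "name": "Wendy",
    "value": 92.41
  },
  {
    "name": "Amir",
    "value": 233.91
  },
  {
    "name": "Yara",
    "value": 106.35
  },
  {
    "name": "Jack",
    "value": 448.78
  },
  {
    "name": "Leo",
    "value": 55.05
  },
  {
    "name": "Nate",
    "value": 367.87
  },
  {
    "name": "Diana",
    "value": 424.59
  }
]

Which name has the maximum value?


Comparing values:
  Wendy: 92.41
  Amir: 233.91
  Yara: 106.35
  Jack: 448.78
  Leo: 55.05
  Nate: 367.87
  Diana: 424.59
Maximum: Jack (448.78)

ANSWER: Jack


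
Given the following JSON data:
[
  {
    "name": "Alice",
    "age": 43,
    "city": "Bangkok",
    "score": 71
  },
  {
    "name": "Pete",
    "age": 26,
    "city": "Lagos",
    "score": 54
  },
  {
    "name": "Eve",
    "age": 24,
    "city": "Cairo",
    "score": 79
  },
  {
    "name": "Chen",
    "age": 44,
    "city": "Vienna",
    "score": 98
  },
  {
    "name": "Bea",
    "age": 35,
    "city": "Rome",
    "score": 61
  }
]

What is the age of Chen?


Looking up record where name = Chen
Record index: 3
Field 'age' = 44

ANSWER: 44


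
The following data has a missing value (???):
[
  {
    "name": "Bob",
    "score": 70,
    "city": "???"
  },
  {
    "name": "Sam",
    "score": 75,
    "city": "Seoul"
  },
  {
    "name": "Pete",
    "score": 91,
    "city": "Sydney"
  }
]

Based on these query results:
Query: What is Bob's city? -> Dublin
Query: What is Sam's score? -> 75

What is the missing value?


The missing value is Bob's city
From query: Bob's city = Dublin

ANSWER: Dublin


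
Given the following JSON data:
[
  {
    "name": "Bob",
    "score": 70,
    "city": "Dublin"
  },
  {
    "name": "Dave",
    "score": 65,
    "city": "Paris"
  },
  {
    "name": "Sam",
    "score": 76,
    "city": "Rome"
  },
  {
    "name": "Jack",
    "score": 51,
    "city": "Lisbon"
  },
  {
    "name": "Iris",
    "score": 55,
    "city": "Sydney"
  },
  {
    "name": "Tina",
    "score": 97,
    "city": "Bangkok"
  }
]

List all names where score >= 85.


Filtering records where score >= 85:
  Bob (score=70) -> no
  Dave (score=65) -> no
  Sam (score=76) -> no
  Jack (score=51) -> no
  Iris (score=55) -> no
  Tina (score=97) -> YES


ANSWER: Tina


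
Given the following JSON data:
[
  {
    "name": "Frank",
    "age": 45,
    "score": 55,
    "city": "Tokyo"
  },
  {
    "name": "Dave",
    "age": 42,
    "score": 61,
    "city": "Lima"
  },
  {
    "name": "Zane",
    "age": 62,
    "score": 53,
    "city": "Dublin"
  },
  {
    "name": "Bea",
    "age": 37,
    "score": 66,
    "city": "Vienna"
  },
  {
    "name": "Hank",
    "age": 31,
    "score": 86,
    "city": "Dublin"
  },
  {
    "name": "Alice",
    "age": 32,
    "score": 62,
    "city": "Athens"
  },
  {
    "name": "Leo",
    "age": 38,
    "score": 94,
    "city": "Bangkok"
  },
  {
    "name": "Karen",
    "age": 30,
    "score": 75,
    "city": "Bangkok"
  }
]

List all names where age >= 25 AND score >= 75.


Checking both conditions:
  Frank (age=45, score=55) -> no
  Dave (age=42, score=61) -> no
  Zane (age=62, score=53) -> no
  Bea (age=37, score=66) -> no
  Hank (age=31, score=86) -> YES
  Alice (age=32, score=62) -> no
  Leo (age=38, score=94) -> YES
  Karen (age=30, score=75) -> YES


ANSWER: Hank, Leo, Karen


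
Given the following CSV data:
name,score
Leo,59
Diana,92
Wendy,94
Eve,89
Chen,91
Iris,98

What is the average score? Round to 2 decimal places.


Scores: 59, 92, 94, 89, 91, 98
Sum = 523
Count = 6
Average = 523 / 6 = 87.17

ANSWER: 87.17


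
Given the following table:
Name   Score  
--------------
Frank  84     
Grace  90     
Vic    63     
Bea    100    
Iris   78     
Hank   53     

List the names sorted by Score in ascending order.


Sorting by Score (ascending):
  Hank: 53
  Vic: 63
  Iris: 78
  Frank: 84
  Grace: 90
  Bea: 100


ANSWER: Hank, Vic, Iris, Frank, Grace, Bea


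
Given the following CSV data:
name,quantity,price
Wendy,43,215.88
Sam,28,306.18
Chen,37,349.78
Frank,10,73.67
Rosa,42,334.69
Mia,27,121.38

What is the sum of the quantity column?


Values in 'quantity' column:
  Row 1: 43
  Row 2: 28
  Row 3: 37
  Row 4: 10
  Row 5: 42
  Row 6: 27
Sum = 43 + 28 + 37 + 10 + 42 + 27 = 187

ANSWER: 187


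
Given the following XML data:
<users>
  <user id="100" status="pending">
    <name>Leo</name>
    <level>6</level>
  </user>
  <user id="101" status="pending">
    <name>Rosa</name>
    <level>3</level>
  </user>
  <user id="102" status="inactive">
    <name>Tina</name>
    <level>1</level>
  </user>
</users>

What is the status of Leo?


Finding user with name = Leo
user id="100" status="pending"

ANSWER: pending


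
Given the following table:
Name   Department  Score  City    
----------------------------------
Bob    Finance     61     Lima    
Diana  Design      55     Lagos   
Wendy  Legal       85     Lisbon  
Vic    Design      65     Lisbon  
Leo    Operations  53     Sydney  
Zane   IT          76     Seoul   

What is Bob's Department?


Row 1: Bob
Department = Finance

ANSWER: Finance


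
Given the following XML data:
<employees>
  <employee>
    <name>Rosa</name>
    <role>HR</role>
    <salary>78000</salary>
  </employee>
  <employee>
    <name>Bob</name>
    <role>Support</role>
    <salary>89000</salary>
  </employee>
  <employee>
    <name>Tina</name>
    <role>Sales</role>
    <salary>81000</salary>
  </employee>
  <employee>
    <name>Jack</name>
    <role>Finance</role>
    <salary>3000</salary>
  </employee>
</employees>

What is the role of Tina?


Searching for <employee> with <name>Tina</name>
Found at position 3
<role>Sales</role>

ANSWER: Sales


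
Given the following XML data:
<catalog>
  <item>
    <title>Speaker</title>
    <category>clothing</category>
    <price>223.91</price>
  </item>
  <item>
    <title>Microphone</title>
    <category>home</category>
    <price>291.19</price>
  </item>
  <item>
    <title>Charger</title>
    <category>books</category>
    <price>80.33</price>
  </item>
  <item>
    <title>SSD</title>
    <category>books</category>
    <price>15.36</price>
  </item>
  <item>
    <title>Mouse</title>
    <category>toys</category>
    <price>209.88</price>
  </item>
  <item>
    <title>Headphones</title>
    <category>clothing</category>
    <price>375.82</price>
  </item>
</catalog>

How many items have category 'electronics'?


Scanning <item> elements for <category>electronics</category>:
Count: 0

ANSWER: 0


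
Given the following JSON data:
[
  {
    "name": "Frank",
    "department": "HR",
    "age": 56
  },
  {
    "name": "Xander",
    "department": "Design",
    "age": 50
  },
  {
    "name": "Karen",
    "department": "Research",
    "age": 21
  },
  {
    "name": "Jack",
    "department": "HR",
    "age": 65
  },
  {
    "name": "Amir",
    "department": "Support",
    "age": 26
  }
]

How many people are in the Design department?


Scanning records for department = Design
  Record 1: Xander
Count: 1

ANSWER: 1


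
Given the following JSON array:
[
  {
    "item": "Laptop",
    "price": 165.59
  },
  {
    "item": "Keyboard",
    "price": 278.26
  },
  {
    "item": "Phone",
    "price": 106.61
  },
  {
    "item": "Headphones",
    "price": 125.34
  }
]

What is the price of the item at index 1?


Array index 1 -> Keyboard
price = 278.26

ANSWER: 278.26


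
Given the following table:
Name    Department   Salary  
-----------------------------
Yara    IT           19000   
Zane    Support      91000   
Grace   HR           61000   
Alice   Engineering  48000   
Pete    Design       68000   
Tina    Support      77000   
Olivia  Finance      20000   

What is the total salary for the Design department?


Design department members:
  Pete: 68000
Total = 68000 = 68000

ANSWER: 68000


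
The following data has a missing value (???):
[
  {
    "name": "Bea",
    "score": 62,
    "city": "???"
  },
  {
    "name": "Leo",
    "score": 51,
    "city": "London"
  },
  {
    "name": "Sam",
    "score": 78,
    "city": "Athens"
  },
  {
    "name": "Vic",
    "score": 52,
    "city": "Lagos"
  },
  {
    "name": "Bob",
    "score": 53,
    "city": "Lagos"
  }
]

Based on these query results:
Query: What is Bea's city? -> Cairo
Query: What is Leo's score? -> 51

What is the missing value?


The missing value is Bea's city
From query: Bea's city = Cairo

ANSWER: Cairo


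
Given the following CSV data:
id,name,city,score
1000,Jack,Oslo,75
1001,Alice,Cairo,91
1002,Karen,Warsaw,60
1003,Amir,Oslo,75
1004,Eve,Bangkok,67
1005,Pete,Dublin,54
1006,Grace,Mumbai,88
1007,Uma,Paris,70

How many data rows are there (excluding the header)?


Counting rows (excluding header):
Header: id,name,city,score
Data rows: 8

ANSWER: 8


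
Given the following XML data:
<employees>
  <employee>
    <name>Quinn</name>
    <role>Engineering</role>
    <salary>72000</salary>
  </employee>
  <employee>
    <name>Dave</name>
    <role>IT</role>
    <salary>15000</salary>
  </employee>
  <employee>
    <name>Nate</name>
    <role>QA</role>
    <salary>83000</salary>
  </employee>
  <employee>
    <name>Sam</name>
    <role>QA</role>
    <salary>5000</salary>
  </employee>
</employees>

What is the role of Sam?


Searching for <employee> with <name>Sam</name>
Found at position 4
<role>QA</role>

ANSWER: QA


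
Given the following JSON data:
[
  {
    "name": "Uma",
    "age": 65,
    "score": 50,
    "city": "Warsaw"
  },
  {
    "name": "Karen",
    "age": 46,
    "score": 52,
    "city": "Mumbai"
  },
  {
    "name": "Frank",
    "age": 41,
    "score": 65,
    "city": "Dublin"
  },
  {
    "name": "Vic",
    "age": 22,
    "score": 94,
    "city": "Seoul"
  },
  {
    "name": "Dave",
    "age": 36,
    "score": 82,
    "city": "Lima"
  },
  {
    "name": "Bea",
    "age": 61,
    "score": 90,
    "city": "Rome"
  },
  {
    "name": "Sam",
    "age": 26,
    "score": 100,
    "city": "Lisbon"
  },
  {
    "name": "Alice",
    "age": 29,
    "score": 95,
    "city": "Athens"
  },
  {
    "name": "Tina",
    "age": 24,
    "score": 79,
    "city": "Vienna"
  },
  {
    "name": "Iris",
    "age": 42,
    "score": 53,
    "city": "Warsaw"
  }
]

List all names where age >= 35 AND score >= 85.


Checking both conditions:
  Uma (age=65, score=50) -> no
  Karen (age=46, score=52) -> no
  Frank (age=41, score=65) -> no
  Vic (age=22, score=94) -> no
  Dave (age=36, score=82) -> no
  Bea (age=61, score=90) -> YES
  Sam (age=26, score=100) -> no
  Alice (age=29, score=95) -> no
  Tina (age=24, score=79) -> no
  Iris (age=42, score=53) -> no


ANSWER: Bea


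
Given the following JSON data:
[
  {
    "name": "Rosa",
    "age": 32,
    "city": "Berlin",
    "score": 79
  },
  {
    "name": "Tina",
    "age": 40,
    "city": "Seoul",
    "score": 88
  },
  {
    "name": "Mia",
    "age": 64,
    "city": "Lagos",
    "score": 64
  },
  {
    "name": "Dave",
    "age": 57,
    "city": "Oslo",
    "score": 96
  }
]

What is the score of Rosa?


Looking up record where name = Rosa
Record index: 0
Field 'score' = 79

ANSWER: 79


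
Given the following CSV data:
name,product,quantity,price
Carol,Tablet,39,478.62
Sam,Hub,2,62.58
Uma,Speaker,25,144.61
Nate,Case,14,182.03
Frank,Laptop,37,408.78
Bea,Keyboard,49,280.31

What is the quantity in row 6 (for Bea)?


Row 6: Bea
Column 'quantity' = 49

ANSWER: 49


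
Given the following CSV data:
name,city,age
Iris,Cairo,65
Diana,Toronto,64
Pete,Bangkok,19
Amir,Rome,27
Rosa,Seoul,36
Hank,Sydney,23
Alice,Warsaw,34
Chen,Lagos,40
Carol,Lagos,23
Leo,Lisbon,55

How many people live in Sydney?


Scanning city column for 'Sydney':
  Row 6: Hank -> MATCH
Total matches: 1

ANSWER: 1


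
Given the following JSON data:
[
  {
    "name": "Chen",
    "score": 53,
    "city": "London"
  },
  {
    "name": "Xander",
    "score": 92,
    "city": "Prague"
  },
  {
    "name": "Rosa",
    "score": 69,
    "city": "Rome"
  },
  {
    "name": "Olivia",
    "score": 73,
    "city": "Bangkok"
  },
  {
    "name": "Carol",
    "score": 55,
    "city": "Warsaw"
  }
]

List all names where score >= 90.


Filtering records where score >= 90:
  Chen (score=53) -> no
  Xander (score=92) -> YES
  Rosa (score=69) -> no
  Olivia (score=73) -> no
  Carol (score=55) -> no


ANSWER: Xander


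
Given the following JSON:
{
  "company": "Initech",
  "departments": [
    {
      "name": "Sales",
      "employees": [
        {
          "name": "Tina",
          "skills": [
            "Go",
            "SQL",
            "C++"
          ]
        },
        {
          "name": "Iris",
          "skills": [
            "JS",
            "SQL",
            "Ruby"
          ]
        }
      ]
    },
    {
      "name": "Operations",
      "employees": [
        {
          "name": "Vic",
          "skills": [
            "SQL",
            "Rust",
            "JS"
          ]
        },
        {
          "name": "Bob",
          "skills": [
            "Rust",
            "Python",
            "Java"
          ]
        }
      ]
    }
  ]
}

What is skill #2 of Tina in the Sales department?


Path: departments[0].employees[0].skills[1]
Value: SQL

ANSWER: SQL


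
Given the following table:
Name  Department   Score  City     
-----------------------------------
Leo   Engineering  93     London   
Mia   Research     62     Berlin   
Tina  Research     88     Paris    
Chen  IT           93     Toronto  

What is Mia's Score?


Row 2: Mia
Score = 62

ANSWER: 62


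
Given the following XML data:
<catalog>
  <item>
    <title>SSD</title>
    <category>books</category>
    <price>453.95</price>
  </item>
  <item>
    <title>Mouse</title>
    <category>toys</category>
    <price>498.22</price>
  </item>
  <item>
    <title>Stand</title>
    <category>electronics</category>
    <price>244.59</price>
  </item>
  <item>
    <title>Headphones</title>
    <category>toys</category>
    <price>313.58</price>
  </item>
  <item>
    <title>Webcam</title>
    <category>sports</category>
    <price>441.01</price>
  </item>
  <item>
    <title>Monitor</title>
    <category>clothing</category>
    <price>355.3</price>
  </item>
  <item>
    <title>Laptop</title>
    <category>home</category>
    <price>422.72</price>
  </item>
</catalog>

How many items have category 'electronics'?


Scanning <item> elements for <category>electronics</category>:
  Item 3: Stand -> MATCH
Count: 1

ANSWER: 1
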